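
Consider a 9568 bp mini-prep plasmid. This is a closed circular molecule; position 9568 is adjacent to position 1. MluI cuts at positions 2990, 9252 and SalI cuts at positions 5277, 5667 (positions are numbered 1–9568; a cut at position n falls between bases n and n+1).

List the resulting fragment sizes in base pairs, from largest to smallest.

Combined cut positions (sorted): 2990, 5277, 5667, 9252.
Circular molecule, 4 cuts → 4 fragments:
  5277 − 2990 = 2287 bp
  5667 − 5277 = 390 bp
  9252 − 5667 = 3585 bp
  wrap: 9568 − 9252 + 2990 = 3306 bp
Sorted largest to smallest: 3585, 3306, 2287, 390 bp.

3585, 3306, 2287, 390 bp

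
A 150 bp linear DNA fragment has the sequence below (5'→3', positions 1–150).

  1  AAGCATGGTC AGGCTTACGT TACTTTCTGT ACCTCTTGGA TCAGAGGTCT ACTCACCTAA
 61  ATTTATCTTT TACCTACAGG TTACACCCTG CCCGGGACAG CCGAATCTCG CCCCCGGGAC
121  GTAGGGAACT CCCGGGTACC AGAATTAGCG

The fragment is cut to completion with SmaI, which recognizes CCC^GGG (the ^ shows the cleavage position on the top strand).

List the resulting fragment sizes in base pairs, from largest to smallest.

SmaI sites (CCCGGG) start at positions 91, 113, 131.
SmaI cuts after base 3 of each site, so after positions 93, 115, 133.
Linear molecule, 3 cuts → 4 fragments:
  1–93 → 93 bp
  94–115 → 22 bp
  116–133 → 18 bp
  134–150 → 17 bp
Sorted largest to smallest: 93, 22, 18, 17 bp.

93, 22, 18, 17 bp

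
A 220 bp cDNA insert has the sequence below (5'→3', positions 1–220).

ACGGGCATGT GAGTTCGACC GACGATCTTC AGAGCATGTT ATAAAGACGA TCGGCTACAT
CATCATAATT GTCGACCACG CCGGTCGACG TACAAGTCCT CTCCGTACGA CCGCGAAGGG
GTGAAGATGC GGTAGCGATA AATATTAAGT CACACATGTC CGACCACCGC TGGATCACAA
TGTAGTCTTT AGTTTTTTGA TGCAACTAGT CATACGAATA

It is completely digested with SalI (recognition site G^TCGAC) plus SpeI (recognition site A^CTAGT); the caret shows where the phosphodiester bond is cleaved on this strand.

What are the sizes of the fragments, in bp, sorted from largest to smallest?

SalI sites (GTCGAC) start at positions 71, 84.
SalI cuts after the first base of each site, so after positions 71, 84.
The SpeI site (ACTAGT) starts at position 205.
SpeI cuts after the first base of each site, so after position 205.
Combined cut positions: 71, 84, 205.
Linear molecule, 3 cuts → 4 fragments:
  1–71 → 71 bp
  72–84 → 13 bp
  85–205 → 121 bp
  206–220 → 15 bp
Sorted largest to smallest: 121, 71, 15, 13 bp.

121, 71, 15, 13 bp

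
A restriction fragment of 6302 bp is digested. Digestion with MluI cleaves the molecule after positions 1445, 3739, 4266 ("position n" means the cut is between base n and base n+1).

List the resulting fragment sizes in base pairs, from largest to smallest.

Linear molecule, 3 cuts → 4 fragments:
  1445 − 0 = 1445 bp
  3739 − 1445 = 2294 bp
  4266 − 3739 = 527 bp
  6302 − 4266 = 2036 bp
Sorted largest to smallest: 2294, 2036, 1445, 527 bp.

2294, 2036, 1445, 527 bp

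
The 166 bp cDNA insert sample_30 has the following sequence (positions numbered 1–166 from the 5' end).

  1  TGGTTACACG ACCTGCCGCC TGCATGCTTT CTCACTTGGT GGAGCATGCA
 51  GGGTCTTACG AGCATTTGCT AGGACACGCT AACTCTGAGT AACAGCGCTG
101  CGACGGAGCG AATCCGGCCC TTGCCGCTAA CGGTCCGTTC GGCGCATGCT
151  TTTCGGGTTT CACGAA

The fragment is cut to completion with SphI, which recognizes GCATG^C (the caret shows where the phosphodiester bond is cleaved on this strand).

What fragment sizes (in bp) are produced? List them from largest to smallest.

100, 26, 22, 18 bp

SphI sites (GCATGC) start at positions 22, 44, 144.
SphI cuts after base 5 of each site (before the last base), so after positions 26, 48, 148.
Linear molecule, 3 cuts → 4 fragments:
  1–26 → 26 bp
  27–48 → 22 bp
  49–148 → 100 bp
  149–166 → 18 bp
Sorted largest to smallest: 100, 26, 22, 18 bp.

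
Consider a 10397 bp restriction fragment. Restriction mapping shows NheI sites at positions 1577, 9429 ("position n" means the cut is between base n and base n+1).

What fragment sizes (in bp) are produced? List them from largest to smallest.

7852, 1577, 968 bp

Linear molecule, 2 cuts → 3 fragments:
  1577 − 0 = 1577 bp
  9429 − 1577 = 7852 bp
  10397 − 9429 = 968 bp
Sorted largest to smallest: 7852, 1577, 968 bp.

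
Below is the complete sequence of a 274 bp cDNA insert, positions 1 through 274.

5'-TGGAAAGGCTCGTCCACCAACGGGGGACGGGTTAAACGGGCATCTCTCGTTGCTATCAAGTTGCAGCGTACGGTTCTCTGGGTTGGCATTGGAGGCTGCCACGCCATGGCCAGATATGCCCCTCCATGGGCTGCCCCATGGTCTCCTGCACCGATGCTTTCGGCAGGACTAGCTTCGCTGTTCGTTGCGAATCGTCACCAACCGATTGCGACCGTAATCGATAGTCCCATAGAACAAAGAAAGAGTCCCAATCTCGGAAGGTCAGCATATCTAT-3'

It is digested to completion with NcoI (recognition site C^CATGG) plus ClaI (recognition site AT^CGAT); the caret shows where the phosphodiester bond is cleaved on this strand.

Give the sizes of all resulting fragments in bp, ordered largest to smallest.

NcoI sites (CCATGG) start at positions 104, 124, 136.
NcoI cuts after the first base of each site, so after positions 104, 124, 136.
The ClaI site (ATCGAT) starts at position 217.
ClaI cuts after base 2 of each site, so after position 218.
Combined cut positions: 104, 124, 136, 218.
Linear molecule, 4 cuts → 5 fragments:
  1–104 → 104 bp
  105–124 → 20 bp
  125–136 → 12 bp
  137–218 → 82 bp
  219–274 → 56 bp
Sorted largest to smallest: 104, 82, 56, 20, 12 bp.

104, 82, 56, 20, 12 bp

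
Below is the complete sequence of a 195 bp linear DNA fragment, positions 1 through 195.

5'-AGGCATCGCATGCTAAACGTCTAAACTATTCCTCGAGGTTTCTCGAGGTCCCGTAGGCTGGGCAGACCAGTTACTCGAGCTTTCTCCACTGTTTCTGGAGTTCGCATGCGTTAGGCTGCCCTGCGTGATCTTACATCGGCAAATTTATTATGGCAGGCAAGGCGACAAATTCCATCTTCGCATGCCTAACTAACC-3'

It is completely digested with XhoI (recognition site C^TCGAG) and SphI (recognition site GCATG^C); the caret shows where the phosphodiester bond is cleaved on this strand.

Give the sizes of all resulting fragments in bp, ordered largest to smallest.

XhoI sites (CTCGAG) start at positions 32, 42, 74.
XhoI cuts after the first base of each site, so after positions 32, 42, 74.
SphI sites (GCATGC) start at positions 8, 104, 180.
SphI cuts after base 5 of each site (before the last base), so after positions 12, 108, 184.
Combined cut positions: 12, 32, 42, 74, 108, 184.
Linear molecule, 6 cuts → 7 fragments:
  1–12 → 12 bp
  13–32 → 20 bp
  33–42 → 10 bp
  43–74 → 32 bp
  75–108 → 34 bp
  109–184 → 76 bp
  185–195 → 11 bp
Sorted largest to smallest: 76, 34, 32, 20, 12, 11, 10 bp.

76, 34, 32, 20, 12, 11, 10 bp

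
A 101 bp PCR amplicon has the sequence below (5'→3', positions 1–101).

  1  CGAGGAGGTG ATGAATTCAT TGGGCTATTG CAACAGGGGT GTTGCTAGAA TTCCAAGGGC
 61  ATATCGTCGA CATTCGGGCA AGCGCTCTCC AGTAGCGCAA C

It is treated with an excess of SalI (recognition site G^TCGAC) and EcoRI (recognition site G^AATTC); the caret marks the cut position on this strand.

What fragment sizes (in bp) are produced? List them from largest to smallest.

35, 35, 18, 13 bp

The SalI site (GTCGAC) starts at position 66.
SalI cuts after the first base of each site, so after position 66.
EcoRI sites (GAATTC) start at positions 13, 48.
EcoRI cuts after the first base of each site, so after positions 13, 48.
Combined cut positions: 13, 48, 66.
Linear molecule, 3 cuts → 4 fragments:
  1–13 → 13 bp
  14–48 → 35 bp
  49–66 → 18 bp
  67–101 → 35 bp
Sorted largest to smallest: 35, 35, 18, 13 bp.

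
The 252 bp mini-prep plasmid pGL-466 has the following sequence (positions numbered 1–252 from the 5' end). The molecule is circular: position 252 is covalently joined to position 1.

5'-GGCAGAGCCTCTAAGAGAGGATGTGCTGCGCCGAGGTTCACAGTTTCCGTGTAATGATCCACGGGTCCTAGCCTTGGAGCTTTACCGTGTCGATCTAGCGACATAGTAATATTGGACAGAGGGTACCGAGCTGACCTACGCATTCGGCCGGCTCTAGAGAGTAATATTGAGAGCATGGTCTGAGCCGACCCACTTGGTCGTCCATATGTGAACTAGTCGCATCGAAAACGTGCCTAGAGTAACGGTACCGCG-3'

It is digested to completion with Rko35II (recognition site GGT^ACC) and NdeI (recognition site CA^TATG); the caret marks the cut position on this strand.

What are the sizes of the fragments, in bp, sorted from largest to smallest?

Rko35II sites (GGTACC) start at positions 122, 244.
Rko35II cuts after base 3 of each site, so after positions 124, 246.
The NdeI site (CATATG) starts at position 203.
NdeI cuts after base 2 of each site, so after position 204.
Combined cut positions: 124, 204, 246.
Circular molecule, 3 cuts → 3 fragments:
  125–204 → 80 bp
  205–246 → 42 bp
  247–252 then 1–124 → 6 + 124 = 130 bp
Sorted largest to smallest: 130, 80, 42 bp.

130, 80, 42 bp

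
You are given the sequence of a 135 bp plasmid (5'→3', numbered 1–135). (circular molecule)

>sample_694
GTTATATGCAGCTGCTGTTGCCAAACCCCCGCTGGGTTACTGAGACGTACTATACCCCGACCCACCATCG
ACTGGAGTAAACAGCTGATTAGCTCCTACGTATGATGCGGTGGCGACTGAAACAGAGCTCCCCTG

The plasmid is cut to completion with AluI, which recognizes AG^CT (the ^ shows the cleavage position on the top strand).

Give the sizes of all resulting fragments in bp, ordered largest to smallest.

73, 35, 19, 8 bp

AluI sites (AGCT) start at positions 10, 83, 91, 126.
AluI cuts after base 2 of each site, so after positions 11, 84, 92, 127.
Circular molecule, 4 cuts → 4 fragments:
  12–84 → 73 bp
  85–92 → 8 bp
  93–127 → 35 bp
  128–135 then 1–11 → 8 + 11 = 19 bp
Sorted largest to smallest: 73, 35, 19, 8 bp.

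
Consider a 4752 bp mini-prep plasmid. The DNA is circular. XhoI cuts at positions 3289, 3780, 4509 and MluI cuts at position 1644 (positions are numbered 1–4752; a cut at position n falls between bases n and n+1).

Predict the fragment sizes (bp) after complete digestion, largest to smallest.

1887, 1645, 729, 491 bp

Combined cut positions (sorted): 1644, 3289, 3780, 4509.
Circular molecule, 4 cuts → 4 fragments:
  3289 − 1644 = 1645 bp
  3780 − 3289 = 491 bp
  4509 − 3780 = 729 bp
  wrap: 4752 − 4509 + 1644 = 1887 bp
Sorted largest to smallest: 1887, 1645, 729, 491 bp.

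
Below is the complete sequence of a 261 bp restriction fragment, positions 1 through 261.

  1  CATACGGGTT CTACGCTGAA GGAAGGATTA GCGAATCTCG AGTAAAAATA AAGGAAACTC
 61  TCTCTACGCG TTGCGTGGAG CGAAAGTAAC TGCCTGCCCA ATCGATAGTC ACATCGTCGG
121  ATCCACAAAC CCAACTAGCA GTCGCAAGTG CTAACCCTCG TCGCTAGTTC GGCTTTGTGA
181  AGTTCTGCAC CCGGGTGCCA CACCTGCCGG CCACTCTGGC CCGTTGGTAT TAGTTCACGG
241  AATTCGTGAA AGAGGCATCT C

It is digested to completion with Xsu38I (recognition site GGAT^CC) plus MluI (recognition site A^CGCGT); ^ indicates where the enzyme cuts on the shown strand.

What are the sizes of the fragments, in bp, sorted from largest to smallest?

139, 66, 56 bp

The Xsu38I site (GGATCC) starts at position 119.
Xsu38I cuts after base 4 of each site, so after position 122.
The MluI site (ACGCGT) starts at position 66.
MluI cuts after the first base of each site, so after position 66.
Combined cut positions: 66, 122.
Linear molecule, 2 cuts → 3 fragments:
  1–66 → 66 bp
  67–122 → 56 bp
  123–261 → 139 bp
Sorted largest to smallest: 139, 66, 56 bp.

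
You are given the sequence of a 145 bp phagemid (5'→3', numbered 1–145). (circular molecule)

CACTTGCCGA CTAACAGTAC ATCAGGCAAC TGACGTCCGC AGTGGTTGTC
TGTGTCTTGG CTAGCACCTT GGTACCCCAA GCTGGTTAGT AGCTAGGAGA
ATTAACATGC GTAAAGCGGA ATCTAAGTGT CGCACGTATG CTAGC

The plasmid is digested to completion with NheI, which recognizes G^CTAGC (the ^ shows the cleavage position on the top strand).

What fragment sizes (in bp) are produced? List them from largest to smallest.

NheI sites (GCTAGC) start at positions 60, 140.
NheI cuts after the first base of each site, so after positions 60, 140.
Circular molecule, 2 cuts → 2 fragments:
  61–140 → 80 bp
  141–145 then 1–60 → 5 + 60 = 65 bp
Sorted largest to smallest: 80, 65 bp.

80, 65 bp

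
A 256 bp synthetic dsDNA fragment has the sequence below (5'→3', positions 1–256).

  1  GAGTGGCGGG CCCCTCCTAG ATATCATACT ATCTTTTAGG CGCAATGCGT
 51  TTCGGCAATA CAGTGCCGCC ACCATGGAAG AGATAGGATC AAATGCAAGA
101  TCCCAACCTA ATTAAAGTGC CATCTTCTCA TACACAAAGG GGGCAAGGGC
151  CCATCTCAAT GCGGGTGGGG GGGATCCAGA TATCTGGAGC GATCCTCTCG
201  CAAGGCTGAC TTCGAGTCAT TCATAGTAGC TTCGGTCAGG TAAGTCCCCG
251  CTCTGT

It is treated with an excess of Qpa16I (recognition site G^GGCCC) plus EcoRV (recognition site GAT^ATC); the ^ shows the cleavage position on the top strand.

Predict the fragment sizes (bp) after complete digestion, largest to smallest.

Qpa16I sites (GGGCCC) start at positions 8, 147.
Qpa16I cuts after the first base of each site, so after positions 8, 147.
EcoRV sites (GATATC) start at positions 20, 179.
EcoRV cuts after base 3 of each site, so after positions 22, 181.
Combined cut positions: 8, 22, 147, 181.
Linear molecule, 4 cuts → 5 fragments:
  1–8 → 8 bp
  9–22 → 14 bp
  23–147 → 125 bp
  148–181 → 34 bp
  182–256 → 75 bp
Sorted largest to smallest: 125, 75, 34, 14, 8 bp.

125, 75, 34, 14, 8 bp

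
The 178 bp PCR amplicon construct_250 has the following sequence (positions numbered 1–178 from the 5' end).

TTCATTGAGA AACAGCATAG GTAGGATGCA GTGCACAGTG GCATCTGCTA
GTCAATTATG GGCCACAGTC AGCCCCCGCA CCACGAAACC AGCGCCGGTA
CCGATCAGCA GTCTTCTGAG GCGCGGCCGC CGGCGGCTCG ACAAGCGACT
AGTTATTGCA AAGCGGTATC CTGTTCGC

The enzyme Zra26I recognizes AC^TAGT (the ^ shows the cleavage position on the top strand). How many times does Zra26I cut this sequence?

1

ACTAGT occurs starting at position 148.
Zra26I cuts at 1 site.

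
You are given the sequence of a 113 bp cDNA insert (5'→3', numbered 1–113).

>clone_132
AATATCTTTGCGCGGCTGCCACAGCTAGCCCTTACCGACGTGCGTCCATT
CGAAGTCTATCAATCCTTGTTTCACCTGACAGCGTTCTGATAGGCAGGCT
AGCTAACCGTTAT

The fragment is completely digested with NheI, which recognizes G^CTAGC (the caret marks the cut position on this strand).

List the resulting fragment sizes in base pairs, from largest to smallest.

74, 24, 15 bp

NheI sites (GCTAGC) start at positions 24, 98.
NheI cuts after the first base of each site, so after positions 24, 98.
Linear molecule, 2 cuts → 3 fragments:
  1–24 → 24 bp
  25–98 → 74 bp
  99–113 → 15 bp
Sorted largest to smallest: 74, 24, 15 bp.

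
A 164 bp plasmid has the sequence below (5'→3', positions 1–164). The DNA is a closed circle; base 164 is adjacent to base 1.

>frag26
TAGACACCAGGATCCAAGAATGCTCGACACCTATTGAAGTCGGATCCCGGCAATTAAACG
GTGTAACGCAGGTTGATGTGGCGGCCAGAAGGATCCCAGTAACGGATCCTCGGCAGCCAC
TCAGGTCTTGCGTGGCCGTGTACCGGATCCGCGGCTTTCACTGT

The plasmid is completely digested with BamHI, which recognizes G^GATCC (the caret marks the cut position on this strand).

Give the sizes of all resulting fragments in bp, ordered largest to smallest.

BamHI sites (GGATCC) start at positions 10, 42, 91, 104, 145.
BamHI cuts after the first base of each site, so after positions 10, 42, 91, 104, 145.
Circular molecule, 5 cuts → 5 fragments:
  11–42 → 32 bp
  43–91 → 49 bp
  92–104 → 13 bp
  105–145 → 41 bp
  146–164 then 1–10 → 19 + 10 = 29 bp
Sorted largest to smallest: 49, 41, 32, 29, 13 bp.

49, 41, 32, 29, 13 bp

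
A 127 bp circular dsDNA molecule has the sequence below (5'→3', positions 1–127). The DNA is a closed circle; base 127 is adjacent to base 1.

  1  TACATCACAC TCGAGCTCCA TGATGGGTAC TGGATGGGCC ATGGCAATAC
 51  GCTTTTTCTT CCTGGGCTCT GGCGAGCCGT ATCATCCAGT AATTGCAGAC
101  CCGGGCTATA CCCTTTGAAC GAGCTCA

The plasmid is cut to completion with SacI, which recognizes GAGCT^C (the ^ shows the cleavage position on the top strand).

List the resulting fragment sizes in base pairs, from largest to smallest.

108, 19 bp

SacI sites (GAGCTC) start at positions 13, 121.
SacI cuts after base 5 of each site (before the last base), so after positions 17, 125.
Circular molecule, 2 cuts → 2 fragments:
  18–125 → 108 bp
  126–127 then 1–17 → 2 + 17 = 19 bp
Sorted largest to smallest: 108, 19 bp.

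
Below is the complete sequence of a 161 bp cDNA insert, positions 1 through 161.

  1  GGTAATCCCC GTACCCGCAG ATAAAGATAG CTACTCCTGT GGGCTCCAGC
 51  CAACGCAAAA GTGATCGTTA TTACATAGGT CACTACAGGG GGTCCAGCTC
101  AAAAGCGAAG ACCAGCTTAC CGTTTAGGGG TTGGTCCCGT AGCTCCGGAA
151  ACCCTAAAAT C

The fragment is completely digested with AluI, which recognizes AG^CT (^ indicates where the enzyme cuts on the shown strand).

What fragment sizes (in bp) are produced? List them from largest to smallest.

67, 30, 27, 19, 18 bp

AluI sites (AGCT) start at positions 29, 96, 114, 141.
AluI cuts after base 2 of each site, so after positions 30, 97, 115, 142.
Linear molecule, 4 cuts → 5 fragments:
  1–30 → 30 bp
  31–97 → 67 bp
  98–115 → 18 bp
  116–142 → 27 bp
  143–161 → 19 bp
Sorted largest to smallest: 67, 30, 27, 19, 18 bp.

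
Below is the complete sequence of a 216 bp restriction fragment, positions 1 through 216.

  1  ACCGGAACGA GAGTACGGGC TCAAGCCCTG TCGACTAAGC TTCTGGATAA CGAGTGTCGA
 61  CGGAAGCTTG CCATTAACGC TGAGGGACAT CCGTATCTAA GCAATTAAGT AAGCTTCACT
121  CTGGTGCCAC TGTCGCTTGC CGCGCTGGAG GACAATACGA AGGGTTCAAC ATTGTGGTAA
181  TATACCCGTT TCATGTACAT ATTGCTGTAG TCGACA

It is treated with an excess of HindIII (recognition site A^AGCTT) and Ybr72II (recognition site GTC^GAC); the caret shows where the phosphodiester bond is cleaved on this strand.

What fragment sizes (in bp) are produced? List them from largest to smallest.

101, 47, 32, 21, 6, 5, 4 bp

HindIII sites (AAGCTT) start at positions 37, 64, 111.
HindIII cuts after the first base of each site, so after positions 37, 64, 111.
Ybr72II sites (GTCGAC) start at positions 30, 56, 210.
Ybr72II cuts after base 3 of each site, so after positions 32, 58, 212.
Combined cut positions: 32, 37, 58, 64, 111, 212.
Linear molecule, 6 cuts → 7 fragments:
  1–32 → 32 bp
  33–37 → 5 bp
  38–58 → 21 bp
  59–64 → 6 bp
  65–111 → 47 bp
  112–212 → 101 bp
  213–216 → 4 bp
Sorted largest to smallest: 101, 47, 32, 21, 6, 5, 4 bp.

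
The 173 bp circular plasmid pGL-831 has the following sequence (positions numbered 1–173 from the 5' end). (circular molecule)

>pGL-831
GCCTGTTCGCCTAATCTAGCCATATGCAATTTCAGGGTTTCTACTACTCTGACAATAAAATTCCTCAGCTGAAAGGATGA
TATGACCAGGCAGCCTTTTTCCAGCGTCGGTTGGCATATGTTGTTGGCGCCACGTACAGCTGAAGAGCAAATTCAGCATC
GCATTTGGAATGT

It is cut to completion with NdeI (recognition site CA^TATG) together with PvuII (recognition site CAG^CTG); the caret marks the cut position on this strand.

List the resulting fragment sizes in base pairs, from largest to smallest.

NdeI sites (CATATG) start at positions 21, 115.
NdeI cuts after base 2 of each site, so after positions 22, 116.
PvuII sites (CAGCTG) start at positions 66, 137.
PvuII cuts after base 3 of each site, so after positions 68, 139.
Combined cut positions: 22, 68, 116, 139.
Circular molecule, 4 cuts → 4 fragments:
  23–68 → 46 bp
  69–116 → 48 bp
  117–139 → 23 bp
  140–173 then 1–22 → 34 + 22 = 56 bp
Sorted largest to smallest: 56, 48, 46, 23 bp.

56, 48, 46, 23 bp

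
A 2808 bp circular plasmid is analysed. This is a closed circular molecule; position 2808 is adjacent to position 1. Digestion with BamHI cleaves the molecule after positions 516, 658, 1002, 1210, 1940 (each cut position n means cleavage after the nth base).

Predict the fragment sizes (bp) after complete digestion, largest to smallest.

1384, 730, 344, 208, 142 bp

Circular molecule, 5 cuts → 5 fragments:
  658 − 516 = 142 bp
  1002 − 658 = 344 bp
  1210 − 1002 = 208 bp
  1940 − 1210 = 730 bp
  wrap: 2808 − 1940 + 516 = 1384 bp
Sorted largest to smallest: 1384, 730, 344, 208, 142 bp.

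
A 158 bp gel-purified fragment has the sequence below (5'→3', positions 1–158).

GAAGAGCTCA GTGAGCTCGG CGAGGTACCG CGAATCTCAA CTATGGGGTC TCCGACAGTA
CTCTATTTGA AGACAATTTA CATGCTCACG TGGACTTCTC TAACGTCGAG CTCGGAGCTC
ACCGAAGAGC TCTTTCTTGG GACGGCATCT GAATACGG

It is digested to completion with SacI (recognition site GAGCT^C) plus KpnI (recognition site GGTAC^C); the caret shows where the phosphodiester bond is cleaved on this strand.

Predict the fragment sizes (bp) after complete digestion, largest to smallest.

84, 27, 12, 11, 9, 8, 7 bp

SacI sites (GAGCTC) start at positions 4, 13, 108, 115, 127.
SacI cuts after base 5 of each site (before the last base), so after positions 8, 17, 112, 119, 131.
The KpnI site (GGTACC) starts at position 24.
KpnI cuts after base 5 of each site (before the last base), so after position 28.
Combined cut positions: 8, 17, 28, 112, 119, 131.
Linear molecule, 6 cuts → 7 fragments:
  1–8 → 8 bp
  9–17 → 9 bp
  18–28 → 11 bp
  29–112 → 84 bp
  113–119 → 7 bp
  120–131 → 12 bp
  132–158 → 27 bp
Sorted largest to smallest: 84, 27, 12, 11, 9, 8, 7 bp.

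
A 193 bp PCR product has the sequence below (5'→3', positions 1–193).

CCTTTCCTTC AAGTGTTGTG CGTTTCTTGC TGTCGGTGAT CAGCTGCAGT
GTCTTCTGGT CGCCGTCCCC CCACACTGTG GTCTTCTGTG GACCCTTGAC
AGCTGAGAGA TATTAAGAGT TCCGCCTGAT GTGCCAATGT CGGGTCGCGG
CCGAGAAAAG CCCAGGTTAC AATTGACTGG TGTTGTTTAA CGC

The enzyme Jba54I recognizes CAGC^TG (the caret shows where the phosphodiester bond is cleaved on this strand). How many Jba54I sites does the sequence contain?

2

CAGCTG occurs starting at positions 41, 100.
Jba54I cuts at 2 sites.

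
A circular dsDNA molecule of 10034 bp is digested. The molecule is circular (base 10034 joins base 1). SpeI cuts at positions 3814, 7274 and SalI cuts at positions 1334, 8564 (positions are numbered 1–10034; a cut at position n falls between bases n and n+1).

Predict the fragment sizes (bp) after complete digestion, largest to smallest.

Combined cut positions (sorted): 1334, 3814, 7274, 8564.
Circular molecule, 4 cuts → 4 fragments:
  3814 − 1334 = 2480 bp
  7274 − 3814 = 3460 bp
  8564 − 7274 = 1290 bp
  wrap: 10034 − 8564 + 1334 = 2804 bp
Sorted largest to smallest: 3460, 2804, 2480, 1290 bp.

3460, 2804, 2480, 1290 bp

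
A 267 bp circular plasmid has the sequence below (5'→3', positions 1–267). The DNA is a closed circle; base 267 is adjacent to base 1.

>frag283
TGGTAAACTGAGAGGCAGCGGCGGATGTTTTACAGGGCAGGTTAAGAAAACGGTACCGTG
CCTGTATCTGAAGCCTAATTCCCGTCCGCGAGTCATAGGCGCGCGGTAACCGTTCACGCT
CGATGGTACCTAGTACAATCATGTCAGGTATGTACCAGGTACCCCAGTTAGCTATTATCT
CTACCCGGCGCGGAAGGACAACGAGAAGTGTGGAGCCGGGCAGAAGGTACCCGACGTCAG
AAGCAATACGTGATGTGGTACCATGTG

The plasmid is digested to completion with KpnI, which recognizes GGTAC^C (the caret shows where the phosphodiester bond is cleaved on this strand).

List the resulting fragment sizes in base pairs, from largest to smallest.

KpnI sites (GGTACC) start at positions 52, 125, 158, 226, 257.
KpnI cuts after base 5 of each site (before the last base), so after positions 56, 129, 162, 230, 261.
Circular molecule, 5 cuts → 5 fragments:
  57–129 → 73 bp
  130–162 → 33 bp
  163–230 → 68 bp
  231–261 → 31 bp
  262–267 then 1–56 → 6 + 56 = 62 bp
Sorted largest to smallest: 73, 68, 62, 33, 31 bp.

73, 68, 62, 33, 31 bp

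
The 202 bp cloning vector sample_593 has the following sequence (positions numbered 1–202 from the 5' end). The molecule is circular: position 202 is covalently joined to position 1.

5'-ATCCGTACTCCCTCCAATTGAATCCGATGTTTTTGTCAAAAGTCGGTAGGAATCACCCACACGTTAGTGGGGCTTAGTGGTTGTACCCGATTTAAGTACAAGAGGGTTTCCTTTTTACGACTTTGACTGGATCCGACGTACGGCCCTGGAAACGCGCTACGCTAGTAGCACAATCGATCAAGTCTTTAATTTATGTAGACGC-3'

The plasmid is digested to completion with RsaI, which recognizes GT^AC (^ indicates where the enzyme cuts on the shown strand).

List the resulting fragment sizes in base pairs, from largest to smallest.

RsaI sites (GTAC) start at positions 5, 83, 96, 138.
RsaI cuts after base 2 of each site, so after positions 6, 84, 97, 139.
Circular molecule, 4 cuts → 4 fragments:
  7–84 → 78 bp
  85–97 → 13 bp
  98–139 → 42 bp
  140–202 then 1–6 → 63 + 6 = 69 bp
Sorted largest to smallest: 78, 69, 42, 13 bp.

78, 69, 42, 13 bp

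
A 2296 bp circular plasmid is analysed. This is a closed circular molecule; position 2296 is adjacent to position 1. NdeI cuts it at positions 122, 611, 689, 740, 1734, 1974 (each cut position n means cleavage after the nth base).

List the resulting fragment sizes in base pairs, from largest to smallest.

Circular molecule, 6 cuts → 6 fragments:
  611 − 122 = 489 bp
  689 − 611 = 78 bp
  740 − 689 = 51 bp
  1734 − 740 = 994 bp
  1974 − 1734 = 240 bp
  wrap: 2296 − 1974 + 122 = 444 bp
Sorted largest to smallest: 994, 489, 444, 240, 78, 51 bp.

994, 489, 444, 240, 78, 51 bp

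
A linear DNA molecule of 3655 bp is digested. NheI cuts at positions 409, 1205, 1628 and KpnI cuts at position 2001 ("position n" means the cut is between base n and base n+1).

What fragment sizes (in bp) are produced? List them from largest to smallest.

Combined cut positions (sorted): 409, 1205, 1628, 2001.
Linear molecule, 4 cuts → 5 fragments:
  409 − 0 = 409 bp
  1205 − 409 = 796 bp
  1628 − 1205 = 423 bp
  2001 − 1628 = 373 bp
  3655 − 2001 = 1654 bp
Sorted largest to smallest: 1654, 796, 423, 409, 373 bp.

1654, 796, 423, 409, 373 bp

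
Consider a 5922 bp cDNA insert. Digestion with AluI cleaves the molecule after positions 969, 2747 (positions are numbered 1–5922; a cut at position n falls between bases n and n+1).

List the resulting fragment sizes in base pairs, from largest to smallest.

3175, 1778, 969 bp

Linear molecule, 2 cuts → 3 fragments:
  969 − 0 = 969 bp
  2747 − 969 = 1778 bp
  5922 − 2747 = 3175 bp
Sorted largest to smallest: 3175, 1778, 969 bp.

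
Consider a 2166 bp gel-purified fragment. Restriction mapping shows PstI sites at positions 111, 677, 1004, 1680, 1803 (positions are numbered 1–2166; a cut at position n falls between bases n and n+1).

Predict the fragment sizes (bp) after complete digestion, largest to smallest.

Linear molecule, 5 cuts → 6 fragments:
  111 − 0 = 111 bp
  677 − 111 = 566 bp
  1004 − 677 = 327 bp
  1680 − 1004 = 676 bp
  1803 − 1680 = 123 bp
  2166 − 1803 = 363 bp
Sorted largest to smallest: 676, 566, 363, 327, 123, 111 bp.

676, 566, 363, 327, 123, 111 bp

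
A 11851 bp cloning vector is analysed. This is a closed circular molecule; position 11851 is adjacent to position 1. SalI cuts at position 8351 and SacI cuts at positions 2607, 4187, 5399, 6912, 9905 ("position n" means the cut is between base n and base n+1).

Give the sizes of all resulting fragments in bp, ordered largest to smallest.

Combined cut positions (sorted): 2607, 4187, 5399, 6912, 8351, 9905.
Circular molecule, 6 cuts → 6 fragments:
  4187 − 2607 = 1580 bp
  5399 − 4187 = 1212 bp
  6912 − 5399 = 1513 bp
  8351 − 6912 = 1439 bp
  9905 − 8351 = 1554 bp
  wrap: 11851 − 9905 + 2607 = 4553 bp
Sorted largest to smallest: 4553, 1580, 1554, 1513, 1439, 1212 bp.

4553, 1580, 1554, 1513, 1439, 1212 bp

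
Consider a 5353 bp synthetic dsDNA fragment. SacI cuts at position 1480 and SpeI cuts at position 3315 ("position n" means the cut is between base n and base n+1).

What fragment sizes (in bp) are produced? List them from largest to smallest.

Combined cut positions (sorted): 1480, 3315.
Linear molecule, 2 cuts → 3 fragments:
  1480 − 0 = 1480 bp
  3315 − 1480 = 1835 bp
  5353 − 3315 = 2038 bp
Sorted largest to smallest: 2038, 1835, 1480 bp.

2038, 1835, 1480 bp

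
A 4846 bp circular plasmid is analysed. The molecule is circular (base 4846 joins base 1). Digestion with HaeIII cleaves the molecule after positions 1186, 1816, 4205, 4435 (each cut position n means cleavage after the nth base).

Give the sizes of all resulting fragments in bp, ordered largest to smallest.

2389, 1597, 630, 230 bp

Circular molecule, 4 cuts → 4 fragments:
  1816 − 1186 = 630 bp
  4205 − 1816 = 2389 bp
  4435 − 4205 = 230 bp
  wrap: 4846 − 4435 + 1186 = 1597 bp
Sorted largest to smallest: 2389, 1597, 630, 230 bp.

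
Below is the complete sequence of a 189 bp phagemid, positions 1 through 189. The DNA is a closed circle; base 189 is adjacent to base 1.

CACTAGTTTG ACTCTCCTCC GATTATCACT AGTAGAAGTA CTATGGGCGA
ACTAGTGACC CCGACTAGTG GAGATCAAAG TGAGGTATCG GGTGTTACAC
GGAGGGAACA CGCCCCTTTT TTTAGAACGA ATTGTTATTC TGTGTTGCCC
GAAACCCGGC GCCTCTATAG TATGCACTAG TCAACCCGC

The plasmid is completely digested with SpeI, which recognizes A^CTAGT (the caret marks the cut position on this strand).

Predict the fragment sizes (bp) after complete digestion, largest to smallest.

SpeI sites (ACTAGT) start at positions 2, 28, 51, 64, 176.
SpeI cuts after the first base of each site, so after positions 2, 28, 51, 64, 176.
Circular molecule, 5 cuts → 5 fragments:
  3–28 → 26 bp
  29–51 → 23 bp
  52–64 → 13 bp
  65–176 → 112 bp
  177–189 then 1–2 → 13 + 2 = 15 bp
Sorted largest to smallest: 112, 26, 23, 15, 13 bp.

112, 26, 23, 15, 13 bp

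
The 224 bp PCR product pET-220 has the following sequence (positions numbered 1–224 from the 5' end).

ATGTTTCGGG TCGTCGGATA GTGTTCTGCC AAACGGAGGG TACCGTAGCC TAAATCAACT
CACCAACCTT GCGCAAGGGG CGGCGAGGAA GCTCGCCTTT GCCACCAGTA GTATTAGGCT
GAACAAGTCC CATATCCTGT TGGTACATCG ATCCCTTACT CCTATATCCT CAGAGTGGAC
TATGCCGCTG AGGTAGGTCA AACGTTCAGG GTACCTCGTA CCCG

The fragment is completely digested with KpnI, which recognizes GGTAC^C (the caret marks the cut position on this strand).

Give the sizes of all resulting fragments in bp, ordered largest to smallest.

171, 43, 10 bp

KpnI sites (GGTACC) start at positions 39, 210.
KpnI cuts after base 5 of each site (before the last base), so after positions 43, 214.
Linear molecule, 2 cuts → 3 fragments:
  1–43 → 43 bp
  44–214 → 171 bp
  215–224 → 10 bp
Sorted largest to smallest: 171, 43, 10 bp.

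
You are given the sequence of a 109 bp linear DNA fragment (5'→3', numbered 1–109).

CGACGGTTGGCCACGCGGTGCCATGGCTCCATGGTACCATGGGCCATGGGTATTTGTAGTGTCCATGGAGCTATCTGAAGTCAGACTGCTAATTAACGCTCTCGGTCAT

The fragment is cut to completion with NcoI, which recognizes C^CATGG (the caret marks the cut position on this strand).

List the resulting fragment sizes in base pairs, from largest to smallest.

46, 21, 19, 8, 8, 7 bp

NcoI sites (CCATGG) start at positions 21, 29, 37, 44, 63.
NcoI cuts after the first base of each site, so after positions 21, 29, 37, 44, 63.
Linear molecule, 5 cuts → 6 fragments:
  1–21 → 21 bp
  22–29 → 8 bp
  30–37 → 8 bp
  38–44 → 7 bp
  45–63 → 19 bp
  64–109 → 46 bp
Sorted largest to smallest: 46, 21, 19, 8, 8, 7 bp.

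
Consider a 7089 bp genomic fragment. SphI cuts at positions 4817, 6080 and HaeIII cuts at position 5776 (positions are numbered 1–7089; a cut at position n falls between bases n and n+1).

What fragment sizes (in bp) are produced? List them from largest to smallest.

4817, 1009, 959, 304 bp

Combined cut positions (sorted): 4817, 5776, 6080.
Linear molecule, 3 cuts → 4 fragments:
  4817 − 0 = 4817 bp
  5776 − 4817 = 959 bp
  6080 − 5776 = 304 bp
  7089 − 6080 = 1009 bp
Sorted largest to smallest: 4817, 1009, 959, 304 bp.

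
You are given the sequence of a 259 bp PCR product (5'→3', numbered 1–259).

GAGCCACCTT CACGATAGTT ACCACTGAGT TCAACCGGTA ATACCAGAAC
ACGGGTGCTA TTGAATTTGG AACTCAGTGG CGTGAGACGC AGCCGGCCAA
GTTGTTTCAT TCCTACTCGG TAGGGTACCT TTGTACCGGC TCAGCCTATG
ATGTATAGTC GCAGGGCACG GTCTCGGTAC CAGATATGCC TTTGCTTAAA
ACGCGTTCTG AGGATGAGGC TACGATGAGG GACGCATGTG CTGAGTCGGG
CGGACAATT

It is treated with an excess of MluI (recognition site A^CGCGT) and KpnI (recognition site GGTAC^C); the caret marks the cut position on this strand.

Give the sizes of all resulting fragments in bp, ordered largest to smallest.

128, 58, 52, 21 bp

The MluI site (ACGCGT) starts at position 201.
MluI cuts after the first base of each site, so after position 201.
KpnI sites (GGTACC) start at positions 124, 176.
KpnI cuts after base 5 of each site (before the last base), so after positions 128, 180.
Combined cut positions: 128, 180, 201.
Linear molecule, 3 cuts → 4 fragments:
  1–128 → 128 bp
  129–180 → 52 bp
  181–201 → 21 bp
  202–259 → 58 bp
Sorted largest to smallest: 128, 58, 52, 21 bp.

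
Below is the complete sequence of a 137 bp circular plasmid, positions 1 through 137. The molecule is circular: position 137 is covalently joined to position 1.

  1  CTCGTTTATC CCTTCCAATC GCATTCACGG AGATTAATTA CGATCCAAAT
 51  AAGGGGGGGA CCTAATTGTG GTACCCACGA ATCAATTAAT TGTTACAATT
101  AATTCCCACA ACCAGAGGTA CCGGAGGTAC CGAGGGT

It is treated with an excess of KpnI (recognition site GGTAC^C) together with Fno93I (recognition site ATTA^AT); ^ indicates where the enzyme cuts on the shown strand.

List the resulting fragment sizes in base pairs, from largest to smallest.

43, 38, 20, 14, 13, 9 bp

KpnI sites (GGTACC) start at positions 70, 117, 126.
KpnI cuts after base 5 of each site (before the last base), so after positions 74, 121, 130.
Fno93I sites (ATTAAT) start at positions 33, 85, 98.
Fno93I cuts after base 4 of each site, so after positions 36, 88, 101.
Combined cut positions: 36, 74, 88, 101, 121, 130.
Circular molecule, 6 cuts → 6 fragments:
  37–74 → 38 bp
  75–88 → 14 bp
  89–101 → 13 bp
  102–121 → 20 bp
  122–130 → 9 bp
  131–137 then 1–36 → 7 + 36 = 43 bp
Sorted largest to smallest: 43, 38, 20, 14, 13, 9 bp.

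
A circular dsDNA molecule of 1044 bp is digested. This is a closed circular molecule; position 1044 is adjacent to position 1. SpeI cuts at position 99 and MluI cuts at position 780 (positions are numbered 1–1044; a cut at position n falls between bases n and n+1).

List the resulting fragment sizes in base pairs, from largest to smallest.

Combined cut positions (sorted): 99, 780.
Circular molecule, 2 cuts → 2 fragments:
  780 − 99 = 681 bp
  wrap: 1044 − 780 + 99 = 363 bp
Sorted largest to smallest: 681, 363 bp.

681, 363 bp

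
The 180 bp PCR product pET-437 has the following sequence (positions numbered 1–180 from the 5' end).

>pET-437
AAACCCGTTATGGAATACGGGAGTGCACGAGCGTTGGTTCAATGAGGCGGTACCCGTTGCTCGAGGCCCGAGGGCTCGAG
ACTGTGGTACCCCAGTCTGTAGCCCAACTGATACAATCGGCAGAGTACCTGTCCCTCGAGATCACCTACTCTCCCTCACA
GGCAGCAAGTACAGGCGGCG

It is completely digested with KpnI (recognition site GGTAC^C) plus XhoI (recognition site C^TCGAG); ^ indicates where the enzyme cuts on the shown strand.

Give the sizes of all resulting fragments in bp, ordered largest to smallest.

KpnI sites (GGTACC) start at positions 49, 86.
KpnI cuts after base 5 of each site (before the last base), so after positions 53, 90.
XhoI sites (CTCGAG) start at positions 60, 75, 135.
XhoI cuts after the first base of each site, so after positions 60, 75, 135.
Combined cut positions: 53, 60, 75, 90, 135.
Linear molecule, 5 cuts → 6 fragments:
  1–53 → 53 bp
  54–60 → 7 bp
  61–75 → 15 bp
  76–90 → 15 bp
  91–135 → 45 bp
  136–180 → 45 bp
Sorted largest to smallest: 53, 45, 45, 15, 15, 7 bp.

53, 45, 45, 15, 15, 7 bp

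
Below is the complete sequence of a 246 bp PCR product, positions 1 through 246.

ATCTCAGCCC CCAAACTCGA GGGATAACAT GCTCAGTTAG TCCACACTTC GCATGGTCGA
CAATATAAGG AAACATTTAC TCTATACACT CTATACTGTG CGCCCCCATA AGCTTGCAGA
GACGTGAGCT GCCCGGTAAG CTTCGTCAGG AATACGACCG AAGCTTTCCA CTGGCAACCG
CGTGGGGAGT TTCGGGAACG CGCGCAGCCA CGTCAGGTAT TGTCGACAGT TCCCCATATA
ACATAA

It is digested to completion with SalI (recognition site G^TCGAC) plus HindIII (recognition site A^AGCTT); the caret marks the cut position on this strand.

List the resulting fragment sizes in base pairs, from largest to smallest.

SalI sites (GTCGAC) start at positions 56, 222.
SalI cuts after the first base of each site, so after positions 56, 222.
HindIII sites (AAGCTT) start at positions 110, 138, 161.
HindIII cuts after the first base of each site, so after positions 110, 138, 161.
Combined cut positions: 56, 110, 138, 161, 222.
Linear molecule, 5 cuts → 6 fragments:
  1–56 → 56 bp
  57–110 → 54 bp
  111–138 → 28 bp
  139–161 → 23 bp
  162–222 → 61 bp
  223–246 → 24 bp
Sorted largest to smallest: 61, 56, 54, 28, 24, 23 bp.

61, 56, 54, 28, 24, 23 bp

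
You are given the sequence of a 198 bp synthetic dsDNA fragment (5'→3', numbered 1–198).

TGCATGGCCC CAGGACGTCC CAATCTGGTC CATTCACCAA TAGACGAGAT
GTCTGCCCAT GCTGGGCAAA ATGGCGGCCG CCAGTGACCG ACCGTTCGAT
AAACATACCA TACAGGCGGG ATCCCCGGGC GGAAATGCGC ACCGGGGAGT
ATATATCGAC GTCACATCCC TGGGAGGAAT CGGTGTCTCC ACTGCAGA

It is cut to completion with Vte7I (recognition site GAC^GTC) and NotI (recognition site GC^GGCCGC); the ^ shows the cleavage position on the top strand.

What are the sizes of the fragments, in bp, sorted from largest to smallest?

Vte7I sites (GACGTC) start at positions 14, 158.
Vte7I cuts after base 3 of each site, so after positions 16, 160.
The NotI site (GCGGCCGC) starts at position 74.
NotI cuts after base 2 of each site, so after position 75.
Combined cut positions: 16, 75, 160.
Linear molecule, 3 cuts → 4 fragments:
  1–16 → 16 bp
  17–75 → 59 bp
  76–160 → 85 bp
  161–198 → 38 bp
Sorted largest to smallest: 85, 59, 38, 16 bp.

85, 59, 38, 16 bp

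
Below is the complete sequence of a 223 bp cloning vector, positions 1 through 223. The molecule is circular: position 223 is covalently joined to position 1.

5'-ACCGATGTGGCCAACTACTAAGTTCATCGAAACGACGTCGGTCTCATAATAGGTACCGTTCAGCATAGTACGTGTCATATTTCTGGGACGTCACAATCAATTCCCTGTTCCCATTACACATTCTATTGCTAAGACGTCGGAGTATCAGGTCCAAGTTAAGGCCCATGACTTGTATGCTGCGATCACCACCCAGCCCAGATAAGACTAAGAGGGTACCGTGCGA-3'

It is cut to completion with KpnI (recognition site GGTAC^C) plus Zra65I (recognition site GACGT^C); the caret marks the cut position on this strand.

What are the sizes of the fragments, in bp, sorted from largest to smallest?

KpnI sites (GGTACC) start at positions 52, 212.
KpnI cuts after base 5 of each site (before the last base), so after positions 56, 216.
Zra65I sites (GACGTC) start at positions 34, 87, 133.
Zra65I cuts after base 5 of each site (before the last base), so after positions 38, 91, 137.
Combined cut positions: 38, 56, 91, 137, 216.
Circular molecule, 5 cuts → 5 fragments:
  39–56 → 18 bp
  57–91 → 35 bp
  92–137 → 46 bp
  138–216 → 79 bp
  217–223 then 1–38 → 7 + 38 = 45 bp
Sorted largest to smallest: 79, 46, 45, 35, 18 bp.

79, 46, 45, 35, 18 bp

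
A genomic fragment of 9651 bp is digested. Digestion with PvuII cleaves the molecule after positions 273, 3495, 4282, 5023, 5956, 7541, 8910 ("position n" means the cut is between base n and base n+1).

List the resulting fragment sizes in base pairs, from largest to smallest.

3222, 1585, 1369, 933, 787, 741, 741, 273 bp

Linear molecule, 7 cuts → 8 fragments:
  273 − 0 = 273 bp
  3495 − 273 = 3222 bp
  4282 − 3495 = 787 bp
  5023 − 4282 = 741 bp
  5956 − 5023 = 933 bp
  7541 − 5956 = 1585 bp
  8910 − 7541 = 1369 bp
  9651 − 8910 = 741 bp
Sorted largest to smallest: 3222, 1585, 1369, 933, 787, 741, 741, 273 bp.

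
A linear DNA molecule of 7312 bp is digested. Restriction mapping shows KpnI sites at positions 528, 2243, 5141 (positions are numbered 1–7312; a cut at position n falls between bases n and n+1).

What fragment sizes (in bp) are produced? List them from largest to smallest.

Linear molecule, 3 cuts → 4 fragments:
  528 − 0 = 528 bp
  2243 − 528 = 1715 bp
  5141 − 2243 = 2898 bp
  7312 − 5141 = 2171 bp
Sorted largest to smallest: 2898, 2171, 1715, 528 bp.

2898, 2171, 1715, 528 bp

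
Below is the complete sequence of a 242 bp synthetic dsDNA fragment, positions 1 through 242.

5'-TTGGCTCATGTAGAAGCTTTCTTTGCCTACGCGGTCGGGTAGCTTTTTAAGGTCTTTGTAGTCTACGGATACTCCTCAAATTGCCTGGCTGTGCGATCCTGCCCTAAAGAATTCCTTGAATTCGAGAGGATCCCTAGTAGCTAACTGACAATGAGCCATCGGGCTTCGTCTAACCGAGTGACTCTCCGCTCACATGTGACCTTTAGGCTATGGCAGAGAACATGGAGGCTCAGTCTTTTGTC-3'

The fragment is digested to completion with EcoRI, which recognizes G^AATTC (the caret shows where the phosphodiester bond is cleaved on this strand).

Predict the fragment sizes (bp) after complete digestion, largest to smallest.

EcoRI sites (GAATTC) start at positions 109, 118.
EcoRI cuts after the first base of each site, so after positions 109, 118.
Linear molecule, 2 cuts → 3 fragments:
  1–109 → 109 bp
  110–118 → 9 bp
  119–242 → 124 bp
Sorted largest to smallest: 124, 109, 9 bp.

124, 109, 9 bp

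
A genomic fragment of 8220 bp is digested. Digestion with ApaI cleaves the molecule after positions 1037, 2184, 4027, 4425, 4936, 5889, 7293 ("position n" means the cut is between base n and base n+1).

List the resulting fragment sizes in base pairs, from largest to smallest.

1843, 1404, 1147, 1037, 953, 927, 511, 398 bp

Linear molecule, 7 cuts → 8 fragments:
  1037 − 0 = 1037 bp
  2184 − 1037 = 1147 bp
  4027 − 2184 = 1843 bp
  4425 − 4027 = 398 bp
  4936 − 4425 = 511 bp
  5889 − 4936 = 953 bp
  7293 − 5889 = 1404 bp
  8220 − 7293 = 927 bp
Sorted largest to smallest: 1843, 1404, 1147, 1037, 953, 927, 511, 398 bp.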